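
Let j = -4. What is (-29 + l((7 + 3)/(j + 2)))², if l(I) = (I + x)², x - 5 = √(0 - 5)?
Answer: 1156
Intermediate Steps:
x = 5 + I*√5 (x = 5 + √(0 - 5) = 5 + √(-5) = 5 + I*√5 ≈ 5.0 + 2.2361*I)
l(I) = (5 + I + I*√5)² (l(I) = (I + (5 + I*√5))² = (5 + I + I*√5)²)
(-29 + l((7 + 3)/(j + 2)))² = (-29 + (5 + (7 + 3)/(-4 + 2) + I*√5)²)² = (-29 + (5 + 10/(-2) + I*√5)²)² = (-29 + (5 + 10*(-½) + I*√5)²)² = (-29 + (5 - 5 + I*√5)²)² = (-29 + (I*√5)²)² = (-29 - 5)² = (-34)² = 1156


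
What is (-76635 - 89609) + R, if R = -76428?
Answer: -242672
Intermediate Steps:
(-76635 - 89609) + R = (-76635 - 89609) - 76428 = -166244 - 76428 = -242672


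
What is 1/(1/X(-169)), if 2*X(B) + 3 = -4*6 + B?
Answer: -98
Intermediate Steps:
X(B) = -27/2 + B/2 (X(B) = -3/2 + (-4*6 + B)/2 = -3/2 + (-24 + B)/2 = -3/2 + (-12 + B/2) = -27/2 + B/2)
1/(1/X(-169)) = 1/(1/(-27/2 + (½)*(-169))) = 1/(1/(-27/2 - 169/2)) = 1/(1/(-98)) = 1/(-1/98) = -98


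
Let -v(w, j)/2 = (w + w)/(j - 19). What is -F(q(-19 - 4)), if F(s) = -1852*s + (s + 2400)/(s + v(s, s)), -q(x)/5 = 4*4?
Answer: -15257609/103 ≈ -1.4813e+5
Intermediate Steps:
q(x) = -80 (q(x) = -20*4 = -5*16 = -80)
v(w, j) = -4*w/(-19 + j) (v(w, j) = -2*(w + w)/(j - 19) = -2*2*w/(-19 + j) = -4*w/(-19 + j))
F(s) = -1852*s + (2400 + s)/(s - 4*s/(-19 + s)) (F(s) = -1852*s + (s + 2400)/(s - 4*s/(-19 + s)) = -1852*s + (2400 + s)/(s - 4*s/(-19 + s)))
-F(q(-19 - 4)) = -(-45600 - 1852*(-80)³ + 2381*(-80) + 42597*(-80)²)/((-80)*(-23 - 80)) = -(-1)*(-45600 - 1852*(-512000) - 190480 + 42597*6400)/(80*(-103)) = -(-1)*(-1)*(-45600 + 948224000 - 190480 + 272620800)/(80*103) = -(-1)*(-1)*1220608720/(80*103) = -1*15257609/103 = -15257609/103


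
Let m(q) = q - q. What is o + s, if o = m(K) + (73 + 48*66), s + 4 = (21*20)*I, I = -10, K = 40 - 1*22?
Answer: -963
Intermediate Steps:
K = 18 (K = 40 - 22 = 18)
m(q) = 0
s = -4204 (s = -4 + (21*20)*(-10) = -4 + 420*(-10) = -4 - 4200 = -4204)
o = 3241 (o = 0 + (73 + 48*66) = 0 + (73 + 3168) = 0 + 3241 = 3241)
o + s = 3241 - 4204 = -963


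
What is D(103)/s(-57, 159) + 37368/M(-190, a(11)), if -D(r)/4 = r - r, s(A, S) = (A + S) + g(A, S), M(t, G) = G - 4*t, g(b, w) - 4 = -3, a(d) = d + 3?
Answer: 2076/43 ≈ 48.279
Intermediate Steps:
a(d) = 3 + d
g(b, w) = 1 (g(b, w) = 4 - 3 = 1)
s(A, S) = 1 + A + S (s(A, S) = (A + S) + 1 = 1 + A + S)
D(r) = 0 (D(r) = -4*(r - r) = -4*0 = 0)
D(103)/s(-57, 159) + 37368/M(-190, a(11)) = 0/(1 - 57 + 159) + 37368/((3 + 11) - 4*(-190)) = 0/103 + 37368/(14 + 760) = 0*(1/103) + 37368/774 = 0 + 37368*(1/774) = 0 + 2076/43 = 2076/43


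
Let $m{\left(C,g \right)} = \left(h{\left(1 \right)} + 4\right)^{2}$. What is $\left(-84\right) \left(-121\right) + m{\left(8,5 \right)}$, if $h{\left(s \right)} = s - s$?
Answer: $10180$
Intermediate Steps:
$h{\left(s \right)} = 0$
$m{\left(C,g \right)} = 16$ ($m{\left(C,g \right)} = \left(0 + 4\right)^{2} = 4^{2} = 16$)
$\left(-84\right) \left(-121\right) + m{\left(8,5 \right)} = \left(-84\right) \left(-121\right) + 16 = 10164 + 16 = 10180$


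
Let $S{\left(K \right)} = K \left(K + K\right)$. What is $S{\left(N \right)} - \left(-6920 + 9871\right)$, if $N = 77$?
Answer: $8907$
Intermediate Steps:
$S{\left(K \right)} = 2 K^{2}$ ($S{\left(K \right)} = K 2 K = 2 K^{2}$)
$S{\left(N \right)} - \left(-6920 + 9871\right) = 2 \cdot 77^{2} - \left(-6920 + 9871\right) = 2 \cdot 5929 - 2951 = 11858 - 2951 = 8907$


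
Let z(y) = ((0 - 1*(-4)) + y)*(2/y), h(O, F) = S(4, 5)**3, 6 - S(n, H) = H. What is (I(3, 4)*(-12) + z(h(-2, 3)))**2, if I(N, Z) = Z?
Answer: 1444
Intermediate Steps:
S(n, H) = 6 - H
h(O, F) = 1 (h(O, F) = (6 - 1*5)**3 = (6 - 5)**3 = 1**3 = 1)
z(y) = 2*(4 + y)/y (z(y) = ((0 + 4) + y)*(2/y) = (4 + y)*(2/y) = 2*(4 + y)/y)
(I(3, 4)*(-12) + z(h(-2, 3)))**2 = (4*(-12) + (2 + 8/1))**2 = (-48 + (2 + 8*1))**2 = (-48 + (2 + 8))**2 = (-48 + 10)**2 = (-38)**2 = 1444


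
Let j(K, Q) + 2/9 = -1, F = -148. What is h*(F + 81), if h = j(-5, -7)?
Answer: 737/9 ≈ 81.889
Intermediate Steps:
j(K, Q) = -11/9 (j(K, Q) = -2/9 - 1 = -11/9)
h = -11/9 ≈ -1.2222
h*(F + 81) = -11*(-148 + 81)/9 = -11/9*(-67) = 737/9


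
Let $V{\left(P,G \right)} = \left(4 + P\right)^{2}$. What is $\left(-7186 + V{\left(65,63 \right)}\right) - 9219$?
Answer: $-11644$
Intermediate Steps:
$\left(-7186 + V{\left(65,63 \right)}\right) - 9219 = \left(-7186 + \left(4 + 65\right)^{2}\right) - 9219 = \left(-7186 + 69^{2}\right) - 9219 = \left(-7186 + 4761\right) - 9219 = -2425 - 9219 = -11644$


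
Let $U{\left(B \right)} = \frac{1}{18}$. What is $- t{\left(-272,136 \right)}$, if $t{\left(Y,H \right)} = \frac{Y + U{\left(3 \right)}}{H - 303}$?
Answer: $- \frac{4895}{3006} \approx -1.6284$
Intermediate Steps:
$U{\left(B \right)} = \frac{1}{18}$
$t{\left(Y,H \right)} = \frac{\frac{1}{18} + Y}{-303 + H}$ ($t{\left(Y,H \right)} = \frac{Y + \frac{1}{18}}{H - 303} = \frac{\frac{1}{18} + Y}{-303 + H}$)
$- t{\left(-272,136 \right)} = - \frac{\frac{1}{18} - 272}{-303 + 136} = - \frac{-4895}{\left(-167\right) 18} = - \frac{\left(-1\right) \left(-4895\right)}{167 \cdot 18} = \left(-1\right) \frac{4895}{3006} = - \frac{4895}{3006}$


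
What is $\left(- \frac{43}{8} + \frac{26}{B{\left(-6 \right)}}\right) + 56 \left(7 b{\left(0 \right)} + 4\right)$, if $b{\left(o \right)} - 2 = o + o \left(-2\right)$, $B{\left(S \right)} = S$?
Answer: $\frac{23959}{24} \approx 998.29$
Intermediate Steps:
$b{\left(o \right)} = 2 - o$ ($b{\left(o \right)} = 2 + \left(o + o \left(-2\right)\right) = 2 + \left(o - 2 o\right) = 2 - o$)
$\left(- \frac{43}{8} + \frac{26}{B{\left(-6 \right)}}\right) + 56 \left(7 b{\left(0 \right)} + 4\right) = \left(- \frac{43}{8} + \frac{26}{-6}\right) + 56 \left(7 \left(2 - 0\right) + 4\right) = \left(\left(-43\right) \frac{1}{8} + 26 \left(- \frac{1}{6}\right)\right) + 56 \left(7 \left(2 + 0\right) + 4\right) = \left(- \frac{43}{8} - \frac{13}{3}\right) + 56 \left(7 \cdot 2 + 4\right) = - \frac{233}{24} + 56 \left(14 + 4\right) = - \frac{233}{24} + 56 \cdot 18 = - \frac{233}{24} + 1008 = \frac{23959}{24}$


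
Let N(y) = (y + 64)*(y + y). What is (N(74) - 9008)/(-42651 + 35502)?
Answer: -11416/7149 ≈ -1.5969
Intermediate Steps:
N(y) = 2*y*(64 + y) (N(y) = (64 + y)*(2*y) = 2*y*(64 + y))
(N(74) - 9008)/(-42651 + 35502) = (2*74*(64 + 74) - 9008)/(-42651 + 35502) = (2*74*138 - 9008)/(-7149) = (20424 - 9008)*(-1/7149) = 11416*(-1/7149) = -11416/7149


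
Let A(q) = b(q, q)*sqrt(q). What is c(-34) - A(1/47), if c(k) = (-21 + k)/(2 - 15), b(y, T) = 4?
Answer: 55/13 - 4*sqrt(47)/47 ≈ 3.6473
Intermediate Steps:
c(k) = 21/13 - k/13 (c(k) = (-21 + k)/(-13) = (-21 + k)*(-1/13) = 21/13 - k/13)
A(q) = 4*sqrt(q)
c(-34) - A(1/47) = (21/13 - 1/13*(-34)) - 4*sqrt(1/47) = (21/13 + 34/13) - 4*sqrt(1/47) = 55/13 - 4*sqrt(47)/47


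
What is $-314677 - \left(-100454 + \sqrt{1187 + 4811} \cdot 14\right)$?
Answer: $-214223 - 14 \sqrt{5998} \approx -2.1531 \cdot 10^{5}$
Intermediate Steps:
$-314677 - \left(-100454 + \sqrt{1187 + 4811} \cdot 14\right) = -314677 - \left(-100454 + \sqrt{5998} \cdot 14\right) = -314677 - \left(-100454 + 14 \sqrt{5998}\right) = -314677 + \left(100454 - 14 \sqrt{5998}\right) = -214223 - 14 \sqrt{5998}$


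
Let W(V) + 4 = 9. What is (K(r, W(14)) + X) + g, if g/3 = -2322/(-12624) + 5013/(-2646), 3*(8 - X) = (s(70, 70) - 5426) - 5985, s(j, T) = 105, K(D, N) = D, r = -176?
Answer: 1112055767/309288 ≈ 3595.5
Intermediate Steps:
W(V) = 5 (W(V) = -4 + 9 = 5)
X = 11330/3 (X = 8 - ((105 - 5426) - 5985)/3 = 8 - (-5321 - 5985)/3 = 8 - 1/3*(-11306) = 8 + 11306/3 = 11330/3 ≈ 3776.7)
g = -529075/103096 (g = 3*(-2322/(-12624) + 5013/(-2646)) = 3*(-2322*(-1/12624) + 5013*(-1/2646)) = 3*(387/2104 - 557/294) = 3*(-529075/309288) = -529075/103096 ≈ -5.1319)
(K(r, W(14)) + X) + g = (-176 + 11330/3) - 529075/103096 = 10802/3 - 529075/103096 = 1112055767/309288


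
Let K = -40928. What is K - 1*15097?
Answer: -56025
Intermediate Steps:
K - 1*15097 = -40928 - 1*15097 = -40928 - 15097 = -56025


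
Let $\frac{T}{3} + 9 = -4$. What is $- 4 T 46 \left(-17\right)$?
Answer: $-121992$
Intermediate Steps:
$T = -39$ ($T = -27 + 3 \left(-4\right) = -27 - 12 = -39$)
$- 4 T 46 \left(-17\right) = \left(-4\right) \left(-39\right) 46 \left(-17\right) = 156 \cdot 46 \left(-17\right) = 7176 \left(-17\right) = -121992$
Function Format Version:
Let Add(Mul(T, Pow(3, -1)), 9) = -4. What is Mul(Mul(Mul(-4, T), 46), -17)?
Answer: -121992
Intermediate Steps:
T = -39 (T = Add(-27, Mul(3, -4)) = Add(-27, -12) = -39)
Mul(Mul(Mul(-4, T), 46), -17) = Mul(Mul(Mul(-4, -39), 46), -17) = Mul(Mul(156, 46), -17) = Mul(7176, -17) = -121992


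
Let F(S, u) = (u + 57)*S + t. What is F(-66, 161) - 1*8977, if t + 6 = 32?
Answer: -23339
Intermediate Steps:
t = 26 (t = -6 + 32 = 26)
F(S, u) = 26 + S*(57 + u) (F(S, u) = (u + 57)*S + 26 = (57 + u)*S + 26 = S*(57 + u) + 26 = 26 + S*(57 + u))
F(-66, 161) - 1*8977 = (26 + 57*(-66) - 66*161) - 1*8977 = (26 - 3762 - 10626) - 8977 = -14362 - 8977 = -23339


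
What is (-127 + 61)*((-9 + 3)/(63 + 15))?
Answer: 66/13 ≈ 5.0769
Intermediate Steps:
(-127 + 61)*((-9 + 3)/(63 + 15)) = -(-396)/78 = -66*(-1/13) = 66/13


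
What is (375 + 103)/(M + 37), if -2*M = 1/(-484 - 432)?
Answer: 875696/67785 ≈ 12.919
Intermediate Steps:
M = 1/1832 (M = -1/(2*(-484 - 432)) = -½/(-916) = -½*(-1/916) = 1/1832 ≈ 0.00054585)
(375 + 103)/(M + 37) = (375 + 103)/(1/1832 + 37) = 478/(67785/1832) = 478*(1832/67785) = 875696/67785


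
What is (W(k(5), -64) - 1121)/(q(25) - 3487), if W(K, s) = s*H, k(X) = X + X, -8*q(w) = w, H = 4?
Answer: 3672/9307 ≈ 0.39454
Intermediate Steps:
q(w) = -w/8
k(X) = 2*X
W(K, s) = 4*s (W(K, s) = s*4 = 4*s)
(W(k(5), -64) - 1121)/(q(25) - 3487) = (4*(-64) - 1121)/(-⅛*25 - 3487) = (-256 - 1121)/(-25/8 - 3487) = -1377/(-27921/8) = -1377*(-8/27921) = 3672/9307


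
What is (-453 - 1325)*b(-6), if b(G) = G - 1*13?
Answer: 33782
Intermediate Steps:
b(G) = -13 + G (b(G) = G - 13 = -13 + G)
(-453 - 1325)*b(-6) = (-453 - 1325)*(-13 - 6) = -1778*(-19) = 33782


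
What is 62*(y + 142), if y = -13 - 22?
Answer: 6634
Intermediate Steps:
y = -35
62*(y + 142) = 62*(-35 + 142) = 62*107 = 6634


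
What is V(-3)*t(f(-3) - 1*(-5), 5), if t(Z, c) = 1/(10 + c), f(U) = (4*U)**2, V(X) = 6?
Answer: 2/5 ≈ 0.40000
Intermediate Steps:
f(U) = 16*U**2
V(-3)*t(f(-3) - 1*(-5), 5) = 6/(10 + 5) = 6/15 = 6*(1/15) = 2/5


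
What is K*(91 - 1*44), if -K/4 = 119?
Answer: -22372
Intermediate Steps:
K = -476 (K = -4*119 = -476)
K*(91 - 1*44) = -476*(91 - 1*44) = -476*(91 - 44) = -476*47 = -22372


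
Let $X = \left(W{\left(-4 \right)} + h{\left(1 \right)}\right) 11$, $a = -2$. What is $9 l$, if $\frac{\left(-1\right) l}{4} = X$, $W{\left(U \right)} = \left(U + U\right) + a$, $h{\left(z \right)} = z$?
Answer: $3564$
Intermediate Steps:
$W{\left(U \right)} = -2 + 2 U$ ($W{\left(U \right)} = \left(U + U\right) - 2 = 2 U - 2 = -2 + 2 U$)
$X = -99$ ($X = \left(\left(-2 + 2 \left(-4\right)\right) + 1\right) 11 = \left(\left(-2 - 8\right) + 1\right) 11 = \left(-10 + 1\right) 11 = \left(-9\right) 11 = -99$)
$l = 396$ ($l = \left(-4\right) \left(-99\right) = 396$)
$9 l = 9 \cdot 396 = 3564$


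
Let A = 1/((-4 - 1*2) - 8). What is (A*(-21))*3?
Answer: 9/2 ≈ 4.5000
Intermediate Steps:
A = -1/14 (A = 1/((-4 - 2) - 8) = 1/(-6 - 8) = 1/(-14) = -1/14 ≈ -0.071429)
(A*(-21))*3 = -1/14*(-21)*3 = (3/2)*3 = 9/2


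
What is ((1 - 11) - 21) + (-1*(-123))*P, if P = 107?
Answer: 13130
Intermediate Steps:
((1 - 11) - 21) + (-1*(-123))*P = ((1 - 11) - 21) - 1*(-123)*107 = (-10 - 21) + 123*107 = -31 + 13161 = 13130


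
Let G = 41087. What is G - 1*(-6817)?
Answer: 47904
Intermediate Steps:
G - 1*(-6817) = 41087 - 1*(-6817) = 41087 + 6817 = 47904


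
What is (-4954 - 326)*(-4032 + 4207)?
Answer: -924000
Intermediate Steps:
(-4954 - 326)*(-4032 + 4207) = -5280*175 = -924000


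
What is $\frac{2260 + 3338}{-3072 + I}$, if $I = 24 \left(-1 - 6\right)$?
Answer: $- \frac{311}{180} \approx -1.7278$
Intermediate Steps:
$I = -168$ ($I = 24 \left(-1 - 6\right) = 24 \left(-7\right) = -168$)
$\frac{2260 + 3338}{-3072 + I} = \frac{2260 + 3338}{-3072 - 168} = \frac{5598}{-3240} = 5598 \left(- \frac{1}{3240}\right) = - \frac{311}{180}$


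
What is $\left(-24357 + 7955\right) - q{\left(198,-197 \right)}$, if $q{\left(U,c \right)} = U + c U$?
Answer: $22406$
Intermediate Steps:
$q{\left(U,c \right)} = U + U c$
$\left(-24357 + 7955\right) - q{\left(198,-197 \right)} = \left(-24357 + 7955\right) - 198 \left(1 - 197\right) = -16402 - 198 \left(-196\right) = -16402 - -38808 = -16402 + 38808 = 22406$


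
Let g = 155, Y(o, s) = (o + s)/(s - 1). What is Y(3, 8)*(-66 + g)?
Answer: 979/7 ≈ 139.86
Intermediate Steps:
Y(o, s) = (o + s)/(-1 + s)
Y(3, 8)*(-66 + g) = ((3 + 8)/(-1 + 8))*(-66 + 155) = (11/7)*89 = 979/7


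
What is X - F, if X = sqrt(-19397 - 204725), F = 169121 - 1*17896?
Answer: -151225 + I*sqrt(224122) ≈ -1.5123e+5 + 473.42*I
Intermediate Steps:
F = 151225 (F = 169121 - 17896 = 151225)
X = I*sqrt(224122) (X = sqrt(-224122) = I*sqrt(224122) ≈ 473.42*I)
X - F = I*sqrt(224122) - 1*151225 = I*sqrt(224122) - 151225 = -151225 + I*sqrt(224122)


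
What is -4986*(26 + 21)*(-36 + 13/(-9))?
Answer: 8774806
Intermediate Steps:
-4986*(26 + 21)*(-36 + 13/(-9)) = -234342*(-36 + 13*(-⅑)) = -234342*(-36 - 13/9) = -234342*(-337)/9 = -4986*(-15839/9) = 8774806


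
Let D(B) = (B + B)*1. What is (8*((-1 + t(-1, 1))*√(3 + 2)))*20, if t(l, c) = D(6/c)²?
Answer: 22880*√5 ≈ 51161.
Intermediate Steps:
D(B) = 2*B (D(B) = (2*B)*1 = 2*B)
t(l, c) = 144/c² (t(l, c) = (2*(6/c))² = (12/c)² = 144/c²)
(8*((-1 + t(-1, 1))*√(3 + 2)))*20 = (8*((-1 + 144/1²)*√(3 + 2)))*20 = (8*((-1 + 144*1)*√5))*20 = (8*((-1 + 144)*√5))*20 = (8*(143*√5))*20 = (1144*√5)*20 = 22880*√5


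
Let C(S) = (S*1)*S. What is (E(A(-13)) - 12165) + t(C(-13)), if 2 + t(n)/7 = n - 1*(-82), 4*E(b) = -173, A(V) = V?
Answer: -41861/4 ≈ -10465.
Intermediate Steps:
E(b) = -173/4 (E(b) = (1/4)*(-173) = -173/4)
C(S) = S**2 (C(S) = S*S = S**2)
t(n) = 560 + 7*n (t(n) = -14 + 7*(n - 1*(-82)) = -14 + 7*(n + 82) = -14 + 7*(82 + n) = -14 + (574 + 7*n) = 560 + 7*n)
(E(A(-13)) - 12165) + t(C(-13)) = (-173/4 - 12165) + (560 + 7*(-13)**2) = -48833/4 + (560 + 7*169) = -48833/4 + (560 + 1183) = -48833/4 + 1743 = -41861/4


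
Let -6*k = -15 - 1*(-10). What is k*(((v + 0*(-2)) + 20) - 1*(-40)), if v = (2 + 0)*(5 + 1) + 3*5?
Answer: 145/2 ≈ 72.500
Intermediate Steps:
v = 27 (v = 2*6 + 15 = 12 + 15 = 27)
k = 5/6 (k = -(-15 - 1*(-10))/6 = -(-15 + 10)/6 = -1/6*(-5) = 5/6 ≈ 0.83333)
k*(((v + 0*(-2)) + 20) - 1*(-40)) = 5*(((27 + 0*(-2)) + 20) - 1*(-40))/6 = 5*(((27 + 0) + 20) + 40)/6 = 5*((27 + 20) + 40)/6 = 5*(47 + 40)/6 = (5/6)*87 = 145/2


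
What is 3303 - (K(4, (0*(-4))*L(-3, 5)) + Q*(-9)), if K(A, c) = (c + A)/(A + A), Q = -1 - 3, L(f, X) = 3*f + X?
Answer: 6533/2 ≈ 3266.5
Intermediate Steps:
L(f, X) = X + 3*f
Q = -4
K(A, c) = (A + c)/(2*A) (K(A, c) = (A + c)/((2*A)) = (A + c)*(1/(2*A)) = (A + c)/(2*A))
3303 - (K(4, (0*(-4))*L(-3, 5)) + Q*(-9)) = 3303 - ((½)*(4 + (0*(-4))*(5 + 3*(-3)))/4 - 4*(-9)) = 3303 - ((½)*(¼)*(4 + 0*(5 - 9)) + 36) = 3303 - ((½)*(¼)*(4 + 0*(-4)) + 36) = 3303 - ((½)*(¼)*(4 + 0) + 36) = 3303 - ((½)*(¼)*4 + 36) = 3303 - (½ + 36) = 3303 - 1*73/2 = 3303 - 73/2 = 6533/2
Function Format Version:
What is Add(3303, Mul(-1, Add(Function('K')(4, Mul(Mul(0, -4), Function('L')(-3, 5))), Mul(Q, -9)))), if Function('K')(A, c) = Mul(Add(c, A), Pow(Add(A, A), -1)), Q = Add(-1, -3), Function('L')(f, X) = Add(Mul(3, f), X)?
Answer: Rational(6533, 2) ≈ 3266.5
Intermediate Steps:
Function('L')(f, X) = Add(X, Mul(3, f))
Q = -4
Function('K')(A, c) = Mul(Rational(1, 2), Pow(A, -1), Add(A, c)) (Function('K')(A, c) = Mul(Add(A, c), Pow(Mul(2, A), -1)) = Mul(Add(A, c), Mul(Rational(1, 2), Pow(A, -1))) = Mul(Rational(1, 2), Pow(A, -1), Add(A, c)))
Add(3303, Mul(-1, Add(Function('K')(4, Mul(Mul(0, -4), Function('L')(-3, 5))), Mul(Q, -9)))) = Add(3303, Mul(-1, Add(Mul(Rational(1, 2), Pow(4, -1), Add(4, Mul(Mul(0, -4), Add(5, Mul(3, -3))))), Mul(-4, -9)))) = Add(3303, Mul(-1, Add(Mul(Rational(1, 2), Rational(1, 4), Add(4, Mul(0, Add(5, -9)))), 36))) = Add(3303, Mul(-1, Add(Mul(Rational(1, 2), Rational(1, 4), Add(4, Mul(0, -4))), 36))) = Add(3303, Mul(-1, Add(Mul(Rational(1, 2), Rational(1, 4), Add(4, 0)), 36))) = Add(3303, Mul(-1, Add(Mul(Rational(1, 2), Rational(1, 4), 4), 36))) = Add(3303, Mul(-1, Add(Rational(1, 2), 36))) = Add(3303, Mul(-1, Rational(73, 2))) = Add(3303, Rational(-73, 2)) = Rational(6533, 2)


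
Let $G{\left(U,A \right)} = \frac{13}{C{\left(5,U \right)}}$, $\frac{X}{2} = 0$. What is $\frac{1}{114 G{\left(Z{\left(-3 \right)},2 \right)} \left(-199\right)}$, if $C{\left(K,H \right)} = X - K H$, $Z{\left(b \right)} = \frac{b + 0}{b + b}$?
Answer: $\frac{5}{589836} \approx 8.4769 \cdot 10^{-6}$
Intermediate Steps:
$X = 0$ ($X = 2 \cdot 0 = 0$)
$Z{\left(b \right)} = \frac{1}{2}$ ($Z{\left(b \right)} = \frac{b}{2 b} = b \frac{1}{2 b} = \frac{1}{2}$)
$C{\left(K,H \right)} = - H K$ ($C{\left(K,H \right)} = 0 - K H = 0 - H K = - H K$)
$G{\left(U,A \right)} = - \frac{13}{5 U}$ ($G{\left(U,A \right)} = \frac{13}{\left(-1\right) U 5} = \frac{13}{\left(-5\right) U} = 13 \left(- \frac{1}{5 U}\right) = - \frac{13}{5 U}$)
$\frac{1}{114 G{\left(Z{\left(-3 \right)},2 \right)} \left(-199\right)} = \frac{1}{114 \left(- \frac{13 \frac{1}{\frac{1}{2}}}{5}\right) \left(-199\right)} = \frac{1}{114 \left(\left(- \frac{13}{5}\right) 2\right) \left(-199\right)} = \frac{1}{114 \left(- \frac{26}{5}\right) \left(-199\right)} = \frac{1}{\left(- \frac{2964}{5}\right) \left(-199\right)} = \frac{1}{\frac{589836}{5}} = \frac{5}{589836}$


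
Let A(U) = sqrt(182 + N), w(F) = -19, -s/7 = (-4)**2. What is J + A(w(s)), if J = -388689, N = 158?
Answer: -388689 + 2*sqrt(85) ≈ -3.8867e+5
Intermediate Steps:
s = -112 (s = -7*(-4)**2 = -7*16 = -112)
A(U) = 2*sqrt(85) (A(U) = sqrt(182 + 158) = sqrt(340) = 2*sqrt(85))
J + A(w(s)) = -388689 + 2*sqrt(85)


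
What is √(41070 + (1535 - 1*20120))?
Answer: √22485 ≈ 149.95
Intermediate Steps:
√(41070 + (1535 - 1*20120)) = √(41070 + (1535 - 20120)) = √(41070 - 18585) = √22485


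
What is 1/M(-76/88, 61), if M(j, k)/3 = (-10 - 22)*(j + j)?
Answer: 11/1824 ≈ 0.0060307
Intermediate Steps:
M(j, k) = -192*j (M(j, k) = 3*((-10 - 22)*(j + j)) = 3*(-64*j) = -192*j)
1/M(-76/88, 61) = 1/(-(-14592)/88) = 1/(-192*(-19/22)) = 1/(1824/11) = 11/1824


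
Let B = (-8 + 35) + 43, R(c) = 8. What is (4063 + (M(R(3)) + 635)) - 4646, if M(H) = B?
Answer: 122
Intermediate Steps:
B = 70 (B = 27 + 43 = 70)
M(H) = 70
(4063 + (M(R(3)) + 635)) - 4646 = (4063 + (70 + 635)) - 4646 = (4063 + 705) - 4646 = 4768 - 4646 = 122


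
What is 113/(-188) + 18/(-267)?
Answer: -11185/16732 ≈ -0.66848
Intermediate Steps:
113/(-188) + 18/(-267) = 113*(-1/188) + 18*(-1/267) = -113/188 - 6/89 = -11185/16732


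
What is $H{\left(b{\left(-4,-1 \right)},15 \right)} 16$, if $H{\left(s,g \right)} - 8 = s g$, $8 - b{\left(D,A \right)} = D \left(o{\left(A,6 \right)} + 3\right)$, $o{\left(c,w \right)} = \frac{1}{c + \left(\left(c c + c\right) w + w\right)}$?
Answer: $5120$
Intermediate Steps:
$o{\left(c,w \right)} = \frac{1}{c + w + w \left(c + c^{2}\right)}$ ($o{\left(c,w \right)} = \frac{1}{c + \left(\left(c^{2} + c\right) w + w\right)} = \frac{1}{c + \left(\left(c + c^{2}\right) w + w\right)} = \frac{1}{c + \left(w \left(c + c^{2}\right) + w\right)} = \frac{1}{c + \left(w + w \left(c + c^{2}\right)\right)} = \frac{1}{c + w + w \left(c + c^{2}\right)}$)
$b{\left(D,A \right)} = 8 - D \left(3 + \frac{1}{6 + 6 A^{2} + 7 A}\right)$ ($b{\left(D,A \right)} = 8 - D \left(\frac{1}{A + 6 + A 6 + 6 A^{2}} + 3\right) = 8 - D \left(\frac{1}{A + 6 + 6 A + 6 A^{2}} + 3\right) = 8 - D \left(\frac{1}{6 + 6 A^{2} + 7 A} + 3\right) = 8 - D \left(3 + \frac{1}{6 + 6 A^{2} + 7 A}\right)$)
$H{\left(s,g \right)} = 8 + g s$ ($H{\left(s,g \right)} = 8 + s g = 8 + g s$)
$H{\left(b{\left(-4,-1 \right)},15 \right)} 16 = \left(8 + 15 \frac{\left(-1\right) \left(-4\right) + \left(8 - -12\right) \left(6 + 6 \left(-1\right)^{2} + 7 \left(-1\right)\right)}{6 + 6 \left(-1\right)^{2} + 7 \left(-1\right)}\right) 16 = \left(8 + 15 \frac{4 + \left(8 + 12\right) \left(6 + 6 \cdot 1 - 7\right)}{6 + 6 \cdot 1 - 7}\right) 16 = \left(8 + 15 \frac{4 + 20 \left(6 + 6 - 7\right)}{6 + 6 - 7}\right) 16 = \left(8 + 15 \frac{4 + 20 \cdot 5}{5}\right) 16 = \left(8 + 15 \frac{4 + 100}{5}\right) 16 = \left(8 + 15 \cdot \frac{1}{5} \cdot 104\right) 16 = \left(8 + 15 \cdot \frac{104}{5}\right) 16 = \left(8 + 312\right) 16 = 320 \cdot 16 = 5120$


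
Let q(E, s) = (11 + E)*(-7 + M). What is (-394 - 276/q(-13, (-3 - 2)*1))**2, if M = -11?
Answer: 1452025/9 ≈ 1.6134e+5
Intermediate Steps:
q(E, s) = -198 - 18*E (q(E, s) = (11 + E)*(-7 - 11) = (11 + E)*(-18) = -198 - 18*E)
(-394 - 276/q(-13, (-3 - 2)*1))**2 = (-394 - 276/(-198 - 18*(-13)))**2 = (-394 - 276/(-198 + 234))**2 = (-394 - 276/36)**2 = (-394 - 276*1/36)**2 = (-394 - 23/3)**2 = (-1205/3)**2 = 1452025/9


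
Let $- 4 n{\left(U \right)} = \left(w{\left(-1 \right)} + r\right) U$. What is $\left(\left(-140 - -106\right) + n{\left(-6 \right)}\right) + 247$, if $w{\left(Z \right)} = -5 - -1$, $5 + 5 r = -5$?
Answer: $204$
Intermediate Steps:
$r = -2$ ($r = -1 + \frac{1}{5} \left(-5\right) = -1 - 1 = -2$)
$w{\left(Z \right)} = -4$ ($w{\left(Z \right)} = -5 + 1 = -4$)
$n{\left(U \right)} = \frac{3 U}{2}$ ($n{\left(U \right)} = - \frac{\left(-4 - 2\right) U}{4} = - \frac{\left(-6\right) U}{4} = \frac{3 U}{2}$)
$\left(\left(-140 - -106\right) + n{\left(-6 \right)}\right) + 247 = \left(\left(-140 - -106\right) + \frac{3}{2} \left(-6\right)\right) + 247 = \left(\left(-140 + 106\right) - 9\right) + 247 = \left(-34 - 9\right) + 247 = -43 + 247 = 204$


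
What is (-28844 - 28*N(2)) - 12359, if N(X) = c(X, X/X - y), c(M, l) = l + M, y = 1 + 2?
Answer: -41203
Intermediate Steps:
y = 3
c(M, l) = M + l
N(X) = -2 + X (N(X) = X + (X/X - 1*3) = X + (1 - 3) = X - 2 = -2 + X)
(-28844 - 28*N(2)) - 12359 = (-28844 - 28*(-2 + 2)) - 12359 = (-28844 - 28*0) - 12359 = (-28844 + 0) - 12359 = -28844 - 12359 = -41203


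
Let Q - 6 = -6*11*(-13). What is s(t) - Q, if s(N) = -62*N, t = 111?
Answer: -7746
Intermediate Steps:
Q = 864 (Q = 6 - 6*11*(-13) = 6 - 66*(-13) = 6 + 858 = 864)
s(t) - Q = -62*111 - 1*864 = -6882 - 864 = -7746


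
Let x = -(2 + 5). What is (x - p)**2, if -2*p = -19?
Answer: 1089/4 ≈ 272.25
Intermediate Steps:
p = 19/2 (p = -1/2*(-19) = 19/2 ≈ 9.5000)
x = -7 (x = -1*7 = -7)
(x - p)**2 = (-7 - 1*19/2)**2 = (-7 - 19/2)**2 = (-33/2)**2 = 1089/4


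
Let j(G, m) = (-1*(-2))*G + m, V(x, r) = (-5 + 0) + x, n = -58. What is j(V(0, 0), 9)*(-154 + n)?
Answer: 212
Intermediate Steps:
V(x, r) = -5 + x
j(G, m) = m + 2*G (j(G, m) = 2*G + m = m + 2*G)
j(V(0, 0), 9)*(-154 + n) = (9 + 2*(-5 + 0))*(-154 - 58) = (9 + 2*(-5))*(-212) = (9 - 10)*(-212) = -1*(-212) = 212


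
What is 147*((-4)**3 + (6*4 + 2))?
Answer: -5586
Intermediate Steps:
147*((-4)**3 + (6*4 + 2)) = 147*(-64 + (24 + 2)) = 147*(-64 + 26) = 147*(-38) = -5586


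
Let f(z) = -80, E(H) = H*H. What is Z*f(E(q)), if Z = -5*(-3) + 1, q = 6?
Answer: -1280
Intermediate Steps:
E(H) = H²
Z = 16 (Z = 15 + 1 = 16)
Z*f(E(q)) = 16*(-80) = -1280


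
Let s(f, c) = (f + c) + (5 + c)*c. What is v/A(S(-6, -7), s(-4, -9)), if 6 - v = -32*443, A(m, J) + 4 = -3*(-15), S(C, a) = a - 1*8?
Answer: 14182/41 ≈ 345.90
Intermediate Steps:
S(C, a) = -8 + a (S(C, a) = a - 8 = -8 + a)
s(f, c) = c + f + c*(5 + c) (s(f, c) = (c + f) + c*(5 + c) = c + f + c*(5 + c))
A(m, J) = 41 (A(m, J) = -4 - 3*(-15) = -4 + 45 = 41)
v = 14182 (v = 6 - (-32)*443 = 6 - 1*(-14176) = 6 + 14176 = 14182)
v/A(S(-6, -7), s(-4, -9)) = 14182/41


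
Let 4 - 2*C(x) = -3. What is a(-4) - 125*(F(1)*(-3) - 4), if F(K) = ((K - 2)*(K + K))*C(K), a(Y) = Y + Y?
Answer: -2133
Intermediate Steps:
C(x) = 7/2 (C(x) = 2 - ½*(-3) = 2 + 3/2 = 7/2)
a(Y) = 2*Y
F(K) = 7*K*(-2 + K) (F(K) = ((K - 2)*(K + K))*(7/2) = ((-2 + K)*(2*K))*(7/2) = (2*K*(-2 + K))*(7/2) = 7*K*(-2 + K))
a(-4) - 125*(F(1)*(-3) - 4) = 2*(-4) - 125*((7*1*(-2 + 1))*(-3) - 4) = -8 - 125*((7*1*(-1))*(-3) - 4) = -8 - 125*(-7*(-3) - 4) = -8 - 125*(21 - 4) = -8 - 125*17 = -8 - 2125 = -2133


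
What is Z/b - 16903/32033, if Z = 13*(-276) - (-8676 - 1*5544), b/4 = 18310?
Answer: -112175108/293262115 ≈ -0.38251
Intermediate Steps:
b = 73240 (b = 4*18310 = 73240)
Z = 10632 (Z = -3588 - (-8676 - 5544) = -3588 - 1*(-14220) = -3588 + 14220 = 10632)
Z/b - 16903/32033 = 10632/73240 - 16903/32033 = 10632*(1/73240) - 16903*1/32033 = 1329/9155 - 16903/32033 = -112175108/293262115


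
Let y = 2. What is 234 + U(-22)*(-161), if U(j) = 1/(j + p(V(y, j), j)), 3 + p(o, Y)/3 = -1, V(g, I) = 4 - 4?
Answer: 8117/34 ≈ 238.74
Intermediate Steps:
V(g, I) = 0
p(o, Y) = -12 (p(o, Y) = -9 + 3*(-1) = -9 - 3 = -12)
U(j) = 1/(-12 + j) (U(j) = 1/(j - 12) = 1/(-12 + j))
234 + U(-22)*(-161) = 234 - 161/(-12 - 22) = 234 - 161/(-34) = 234 - 1/34*(-161) = 234 + 161/34 = 8117/34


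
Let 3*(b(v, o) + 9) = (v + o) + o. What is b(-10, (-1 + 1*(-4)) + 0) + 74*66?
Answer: 14605/3 ≈ 4868.3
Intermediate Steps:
b(v, o) = -9 + v/3 + 2*o/3 (b(v, o) = -9 + ((v + o) + o)/3 = -9 + ((o + v) + o)/3 = -9 + (v + 2*o)/3 = -9 + (v/3 + 2*o/3) = -9 + v/3 + 2*o/3)
b(-10, (-1 + 1*(-4)) + 0) + 74*66 = (-9 + (⅓)*(-10) + 2*((-1 + 1*(-4)) + 0)/3) + 74*66 = (-9 - 10/3 + 2*((-1 - 4) + 0)/3) + 4884 = (-9 - 10/3 + 2*(-5 + 0)/3) + 4884 = (-9 - 10/3 + (⅔)*(-5)) + 4884 = (-9 - 10/3 - 10/3) + 4884 = -47/3 + 4884 = 14605/3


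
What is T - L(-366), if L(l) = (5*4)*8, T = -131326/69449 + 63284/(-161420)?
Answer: -454816716559/2802614395 ≈ -162.28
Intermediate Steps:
T = -6398413359/2802614395 (T = -131326*1/69449 + 63284*(-1/161420) = -131326/69449 - 15821/40355 = -6398413359/2802614395 ≈ -2.2830)
L(l) = 160 (L(l) = 20*8 = 160)
T - L(-366) = -6398413359/2802614395 - 1*160 = -6398413359/2802614395 - 160 = -454816716559/2802614395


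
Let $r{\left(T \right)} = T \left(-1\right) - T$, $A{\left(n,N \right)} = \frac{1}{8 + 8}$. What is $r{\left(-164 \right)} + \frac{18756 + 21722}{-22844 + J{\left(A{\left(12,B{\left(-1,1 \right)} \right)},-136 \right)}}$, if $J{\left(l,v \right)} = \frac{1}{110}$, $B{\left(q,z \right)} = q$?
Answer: $\frac{819758612}{2512839} \approx 326.23$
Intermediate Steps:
$A{\left(n,N \right)} = \frac{1}{16}$
$r{\left(T \right)} = - 2 T$ ($r{\left(T \right)} = - T - T = - 2 T$)
$J{\left(l,v \right)} = \frac{1}{110}$
$r{\left(-164 \right)} + \frac{18756 + 21722}{-22844 + J{\left(A{\left(12,B{\left(-1,1 \right)} \right)},-136 \right)}} = \left(-2\right) \left(-164\right) + \frac{18756 + 21722}{-22844 + \frac{1}{110}} = 328 + \frac{40478}{- \frac{2512839}{110}} = 328 + 40478 \left(- \frac{110}{2512839}\right) = 328 - \frac{4452580}{2512839} = \frac{819758612}{2512839}$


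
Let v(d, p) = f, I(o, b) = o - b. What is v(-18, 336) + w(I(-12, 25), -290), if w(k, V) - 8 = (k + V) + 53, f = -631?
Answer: -897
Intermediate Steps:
v(d, p) = -631
w(k, V) = 61 + V + k (w(k, V) = 8 + ((k + V) + 53) = 8 + ((V + k) + 53) = 8 + (53 + V + k) = 61 + V + k)
v(-18, 336) + w(I(-12, 25), -290) = -631 + (61 - 290 + (-12 - 1*25)) = -631 + (61 - 290 + (-12 - 25)) = -631 + (61 - 290 - 37) = -631 - 266 = -897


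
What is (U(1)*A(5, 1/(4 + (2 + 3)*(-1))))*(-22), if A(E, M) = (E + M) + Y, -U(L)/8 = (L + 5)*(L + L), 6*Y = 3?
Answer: 9504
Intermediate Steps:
Y = ½ (Y = (⅙)*3 = ½ ≈ 0.50000)
U(L) = -16*L*(5 + L) (U(L) = -8*(L + 5)*(L + L) = -8*(5 + L)*2*L = -16*L*(5 + L))
A(E, M) = ½ + E + M (A(E, M) = (E + M) + ½ = ½ + E + M)
(U(1)*A(5, 1/(4 + (2 + 3)*(-1))))*(-22) = ((-16*1*(5 + 1))*(½ + 5 + 1/(4 + (2 + 3)*(-1))))*(-22) = ((-16*1*6)*(½ + 5 + 1/(4 + 5*(-1))))*(-22) = -96*(½ + 5 + 1/(4 - 5))*(-22) = -96*(½ + 5 + 1/(-1))*(-22) = -96*(½ + 5 - 1)*(-22) = -96*9/2*(-22) = -432*(-22) = 9504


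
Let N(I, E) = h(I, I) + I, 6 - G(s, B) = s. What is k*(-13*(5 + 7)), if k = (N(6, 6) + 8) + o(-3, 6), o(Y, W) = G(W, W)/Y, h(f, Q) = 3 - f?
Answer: -1716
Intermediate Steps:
G(s, B) = 6 - s
o(Y, W) = (6 - W)/Y
N(I, E) = 3 (N(I, E) = (3 - I) + I = 3)
k = 11 (k = (3 + 8) + (6 - 1*6)/(-3) = 11 - (6 - 6)/3 = 11 - ⅓*0 = 11 + 0 = 11)
k*(-13*(5 + 7)) = 11*(-13*(5 + 7)) = 11*(-13*12) = 11*(-156) = -1716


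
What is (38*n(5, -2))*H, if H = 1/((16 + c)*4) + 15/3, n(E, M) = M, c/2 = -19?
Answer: -8341/22 ≈ -379.14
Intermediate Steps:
c = -38 (c = 2*(-19) = -38)
H = 439/88 (H = 1/((16 - 38)*4) + 15/3 = (1/4)/(-22) + 15*(1/3) = -1/22*1/4 + 5 = -1/88 + 5 = 439/88 ≈ 4.9886)
(38*n(5, -2))*H = (38*(-2))*(439/88) = -76*439/88 = -8341/22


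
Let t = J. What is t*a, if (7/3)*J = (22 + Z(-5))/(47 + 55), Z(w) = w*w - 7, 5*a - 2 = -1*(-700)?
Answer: 2808/119 ≈ 23.597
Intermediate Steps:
a = 702/5 (a = ⅖ + (-1*(-700))/5 = ⅖ + (⅕)*700 = ⅖ + 140 = 702/5 ≈ 140.40)
Z(w) = -7 + w² (Z(w) = w² - 7 = -7 + w²)
J = 20/119 (J = 3*((22 + (-7 + (-5)²))/(47 + 55))/7 = 3*((22 + (-7 + 25))/102)/7 = 3*((22 + 18)*(1/102))/7 = 3*(40*(1/102))/7 = (3/7)*(20/51) = 20/119 ≈ 0.16807)
t = 20/119 ≈ 0.16807
t*a = (20/119)*(702/5) = 2808/119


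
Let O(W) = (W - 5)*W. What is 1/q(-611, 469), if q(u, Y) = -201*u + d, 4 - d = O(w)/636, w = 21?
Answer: 53/6509167 ≈ 8.1424e-6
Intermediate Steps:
O(W) = W*(-5 + W) (O(W) = (-5 + W)*W = W*(-5 + W))
d = 184/53 (d = 4 - 21*(-5 + 21)/636 = 4 - 21*16/636 = 4 - 336/636 = 4 - 1*28/53 = 4 - 28/53 = 184/53 ≈ 3.4717)
q(u, Y) = 184/53 - 201*u (q(u, Y) = -201*u + 184/53 = 184/53 - 201*u)
1/q(-611, 469) = 1/(184/53 - 201*(-611)) = 1/(184/53 + 122811) = 1/(6509167/53) = 53/6509167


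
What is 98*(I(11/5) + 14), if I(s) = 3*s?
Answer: 10094/5 ≈ 2018.8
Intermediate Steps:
98*(I(11/5) + 14) = 98*(3*(11/5) + 14) = 98*(33/5 + 14) = 98*(103/5) = 10094/5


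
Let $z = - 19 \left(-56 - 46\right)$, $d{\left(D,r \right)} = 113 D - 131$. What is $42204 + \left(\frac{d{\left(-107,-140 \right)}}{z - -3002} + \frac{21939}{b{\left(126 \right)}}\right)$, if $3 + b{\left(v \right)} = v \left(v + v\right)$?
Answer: $\frac{58061388023}{1375790} \approx 42202.0$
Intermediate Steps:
$d{\left(D,r \right)} = -131 + 113 D$
$z = 1938$ ($z = \left(-19\right) \left(-102\right) = 1938$)
$b{\left(v \right)} = -3 + 2 v^{2}$ ($b{\left(v \right)} = -3 + v \left(v + v\right) = -3 + v 2 v = -3 + 2 v^{2}$)
$42204 + \left(\frac{d{\left(-107,-140 \right)}}{z - -3002} + \frac{21939}{b{\left(126 \right)}}\right) = 42204 + \left(\frac{-131 + 113 \left(-107\right)}{1938 - -3002} + \frac{21939}{-3 + 2 \cdot 126^{2}}\right) = 42204 + \left(\frac{-131 - 12091}{1938 + 3002} + \frac{21939}{-3 + 2 \cdot 15876}\right) = 42204 + \left(- \frac{12222}{4940} + \frac{21939}{-3 + 31752}\right) = 42204 + \left(\left(-12222\right) \frac{1}{4940} + \frac{21939}{31749}\right) = 42204 + \left(- \frac{6111}{2470} + 21939 \cdot \frac{1}{31749}\right) = 42204 + \left(- \frac{6111}{2470} + \frac{7313}{10583}\right) = 42204 - \frac{2453137}{1375790} = \frac{58061388023}{1375790}$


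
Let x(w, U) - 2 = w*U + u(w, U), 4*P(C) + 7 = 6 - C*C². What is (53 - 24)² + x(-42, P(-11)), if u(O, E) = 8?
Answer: -13114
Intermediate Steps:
P(C) = -¼ - C³/4 (P(C) = -7/4 + (6 - C*C²)/4 = -7/4 + (6 - C³)/4 = -7/4 + (3/2 - C³/4) = -¼ - C³/4)
x(w, U) = 10 + U*w (x(w, U) = 2 + (w*U + 8) = 2 + (U*w + 8) = 2 + (8 + U*w) = 10 + U*w)
(53 - 24)² + x(-42, P(-11)) = (53 - 24)² + (10 + (-¼ - ¼*(-11)³)*(-42)) = 29² + (10 + (-¼ - ¼*(-1331))*(-42)) = 841 + (10 + (-¼ + 1331/4)*(-42)) = 841 + (10 + (665/2)*(-42)) = 841 + (10 - 13965) = 841 - 13955 = -13114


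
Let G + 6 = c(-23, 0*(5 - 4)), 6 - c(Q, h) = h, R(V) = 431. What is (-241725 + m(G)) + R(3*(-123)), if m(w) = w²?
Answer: -241294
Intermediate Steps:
c(Q, h) = 6 - h
G = 0 (G = -6 + (6 - 0*(5 - 4)) = -6 + (6 - 0) = -6 + (6 - 1*0) = -6 + (6 + 0) = -6 + 6 = 0)
(-241725 + m(G)) + R(3*(-123)) = (-241725 + 0²) + 431 = (-241725 + 0) + 431 = -241725 + 431 = -241294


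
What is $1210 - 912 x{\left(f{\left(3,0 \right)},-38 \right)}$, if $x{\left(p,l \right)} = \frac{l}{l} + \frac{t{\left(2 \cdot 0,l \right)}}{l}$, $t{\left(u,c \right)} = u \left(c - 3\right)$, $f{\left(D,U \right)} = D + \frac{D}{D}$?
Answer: $298$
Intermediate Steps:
$f{\left(D,U \right)} = 1 + D$ ($f{\left(D,U \right)} = D + 1 = 1 + D$)
$t{\left(u,c \right)} = u \left(-3 + c\right)$
$x{\left(p,l \right)} = 1$ ($x{\left(p,l \right)} = \frac{l}{l} + \frac{2 \cdot 0 \left(-3 + l\right)}{l} = 1 + \frac{0 \left(-3 + l\right)}{l} = 1 + \frac{0}{l} = 1 + 0 = 1$)
$1210 - 912 x{\left(f{\left(3,0 \right)},-38 \right)} = 1210 - 912 = 298$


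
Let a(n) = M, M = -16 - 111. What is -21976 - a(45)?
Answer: -21849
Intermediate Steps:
M = -127
a(n) = -127
-21976 - a(45) = -21976 - 1*(-127) = -21976 + 127 = -21849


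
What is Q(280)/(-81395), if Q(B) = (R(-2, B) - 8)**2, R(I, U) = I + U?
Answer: -14580/16279 ≈ -0.89563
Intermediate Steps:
Q(B) = (-10 + B)**2 (Q(B) = ((-2 + B) - 8)**2 = (-10 + B)**2)
Q(280)/(-81395) = (-10 + 280)**2/(-81395) = 270**2*(-1/81395) = 72900*(-1/81395) = -14580/16279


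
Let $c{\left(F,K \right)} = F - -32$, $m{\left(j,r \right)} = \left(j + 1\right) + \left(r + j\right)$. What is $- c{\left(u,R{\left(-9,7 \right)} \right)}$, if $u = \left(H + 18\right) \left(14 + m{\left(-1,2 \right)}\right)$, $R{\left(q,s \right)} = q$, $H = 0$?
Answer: $-302$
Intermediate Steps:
$m{\left(j,r \right)} = 1 + r + 2 j$ ($m{\left(j,r \right)} = \left(1 + j\right) + \left(j + r\right) = 1 + r + 2 j$)
$u = 270$ ($u = \left(0 + 18\right) \left(14 + \left(1 + 2 + 2 \left(-1\right)\right)\right) = 18 \left(14 + \left(1 + 2 - 2\right)\right) = 18 \left(14 + 1\right) = 18 \cdot 15 = 270$)
$c{\left(F,K \right)} = 32 + F$ ($c{\left(F,K \right)} = F + 32 = 32 + F$)
$- c{\left(u,R{\left(-9,7 \right)} \right)} = - (32 + 270) = \left(-1\right) 302 = -302$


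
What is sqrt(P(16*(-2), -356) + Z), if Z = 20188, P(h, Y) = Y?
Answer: 2*sqrt(4958) ≈ 140.83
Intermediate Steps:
sqrt(P(16*(-2), -356) + Z) = sqrt(-356 + 20188) = sqrt(19832) = 2*sqrt(4958)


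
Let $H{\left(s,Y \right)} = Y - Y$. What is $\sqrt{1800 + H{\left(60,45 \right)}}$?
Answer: $30 \sqrt{2} \approx 42.426$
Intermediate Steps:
$H{\left(s,Y \right)} = 0$
$\sqrt{1800 + H{\left(60,45 \right)}} = \sqrt{1800 + 0} = \sqrt{1800} = 30 \sqrt{2}$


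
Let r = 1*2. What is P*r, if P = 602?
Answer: 1204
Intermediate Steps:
r = 2
P*r = 602*2 = 1204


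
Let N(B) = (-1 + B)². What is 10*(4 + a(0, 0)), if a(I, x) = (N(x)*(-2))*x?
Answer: 40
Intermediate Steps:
a(I, x) = -2*x*(-1 + x)² (a(I, x) = ((-1 + x)²*(-2))*x = (-2*(-1 + x)²)*x = -2*x*(-1 + x)²)
10*(4 + a(0, 0)) = 10*(4 - 2*0*(-1 + 0)²) = 10*(4 - 2*0*(-1)²) = 10*(4 - 2*0*1) = 10*(4 + 0) = 10*4 = 40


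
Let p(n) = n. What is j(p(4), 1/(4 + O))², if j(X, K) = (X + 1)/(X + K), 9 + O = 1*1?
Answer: 16/9 ≈ 1.7778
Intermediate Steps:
O = -8 (O = -9 + 1*1 = -9 + 1 = -8)
j(X, K) = (1 + X)/(K + X)
j(p(4), 1/(4 + O))² = ((1 + 4)/(1/(4 - 8) + 4))² = (5/(1/(-4) + 4))² = (5/(-¼ + 4))² = (5/(15/4))² = ((4/15)*5)² = (4/3)² = 16/9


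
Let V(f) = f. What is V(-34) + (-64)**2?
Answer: 4062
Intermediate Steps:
V(-34) + (-64)**2 = -34 + (-64)**2 = -34 + 4096 = 4062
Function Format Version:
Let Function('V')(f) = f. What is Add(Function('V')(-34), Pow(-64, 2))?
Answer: 4062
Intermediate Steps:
Add(Function('V')(-34), Pow(-64, 2)) = Add(-34, Pow(-64, 2)) = Add(-34, 4096) = 4062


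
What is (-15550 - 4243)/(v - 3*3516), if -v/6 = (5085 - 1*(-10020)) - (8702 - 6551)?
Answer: 19793/88272 ≈ 0.22423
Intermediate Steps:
v = -77724 (v = -6*((5085 - 1*(-10020)) - (8702 - 6551)) = -6*((5085 + 10020) - 1*2151) = -6*(15105 - 2151) = -6*12954 = -77724)
(-15550 - 4243)/(v - 3*3516) = (-15550 - 4243)/(-77724 - 3*3516) = -19793/(-77724 - 10548) = -19793/(-88272) = -19793*(-1/88272) = 19793/88272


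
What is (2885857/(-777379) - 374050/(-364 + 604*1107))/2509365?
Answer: -369882159533/217266844199420740 ≈ -1.7024e-6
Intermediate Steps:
(2885857/(-777379) - 374050/(-364 + 604*1107))/2509365 = (2885857*(-1/777379) - 374050/(-364 + 668628))*(1/2509365) = (-2885857/777379 - 374050/668264)*(1/2509365) = (-2885857/777379 - 374050*1/668264)*(1/2509365) = (-2885857/777379 - 187025/334132)*(1/2509365) = -1109646478599/259747200028*1/2509365 = -369882159533/217266844199420740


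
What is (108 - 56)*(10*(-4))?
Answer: -2080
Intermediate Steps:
(108 - 56)*(10*(-4)) = 52*(-40) = -2080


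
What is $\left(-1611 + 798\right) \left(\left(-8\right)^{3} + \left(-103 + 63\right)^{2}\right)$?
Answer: $-884544$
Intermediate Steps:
$\left(-1611 + 798\right) \left(\left(-8\right)^{3} + \left(-103 + 63\right)^{2}\right) = - 813 \left(-512 + \left(-40\right)^{2}\right) = - 813 \left(-512 + 1600\right) = \left(-813\right) 1088 = -884544$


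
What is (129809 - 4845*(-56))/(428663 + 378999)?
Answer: 401129/807662 ≈ 0.49665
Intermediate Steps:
(129809 - 4845*(-56))/(428663 + 378999) = (129809 + 271320)/807662 = 401129*(1/807662) = 401129/807662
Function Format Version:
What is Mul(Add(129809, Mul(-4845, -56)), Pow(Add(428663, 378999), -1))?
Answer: Rational(401129, 807662) ≈ 0.49665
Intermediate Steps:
Mul(Add(129809, Mul(-4845, -56)), Pow(Add(428663, 378999), -1)) = Mul(Add(129809, 271320), Pow(807662, -1)) = Mul(401129, Rational(1, 807662)) = Rational(401129, 807662)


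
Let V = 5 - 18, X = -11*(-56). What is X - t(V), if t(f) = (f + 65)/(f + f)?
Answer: 618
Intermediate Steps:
X = 616
V = -13
t(f) = (65 + f)/(2*f) (t(f) = (65 + f)/((2*f)) = (65 + f)*(1/(2*f)) = (65 + f)/(2*f))
X - t(V) = 616 - (65 - 13)/(2*(-13)) = 616 - (-1)*52/(2*13) = 616 - 1*(-2) = 616 + 2 = 618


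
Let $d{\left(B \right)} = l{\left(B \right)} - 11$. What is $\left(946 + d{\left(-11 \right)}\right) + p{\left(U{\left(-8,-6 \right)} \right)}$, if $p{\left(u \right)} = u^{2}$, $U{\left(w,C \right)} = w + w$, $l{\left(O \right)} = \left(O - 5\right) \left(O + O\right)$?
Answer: $1543$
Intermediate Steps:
$l{\left(O \right)} = 2 O \left(-5 + O\right)$ ($l{\left(O \right)} = \left(-5 + O\right) 2 O = 2 O \left(-5 + O\right)$)
$U{\left(w,C \right)} = 2 w$
$d{\left(B \right)} = -11 + 2 B \left(-5 + B\right)$ ($d{\left(B \right)} = 2 B \left(-5 + B\right) - 11 = -11 + 2 B \left(-5 + B\right)$)
$\left(946 + d{\left(-11 \right)}\right) + p{\left(U{\left(-8,-6 \right)} \right)} = \left(946 - \left(11 + 22 \left(-5 - 11\right)\right)\right) + \left(2 \left(-8\right)\right)^{2} = \left(946 - \left(11 + 22 \left(-16\right)\right)\right) + \left(-16\right)^{2} = \left(946 + \left(-11 + 352\right)\right) + 256 = \left(946 + 341\right) + 256 = 1287 + 256 = 1543$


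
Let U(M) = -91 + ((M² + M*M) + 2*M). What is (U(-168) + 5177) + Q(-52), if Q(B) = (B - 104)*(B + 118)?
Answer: 50902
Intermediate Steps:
Q(B) = (-104 + B)*(118 + B)
U(M) = -91 + 2*M + 2*M² (U(M) = -91 + ((M² + M²) + 2*M) = -91 + (2*M² + 2*M) = -91 + (2*M + 2*M²) = -91 + 2*M + 2*M²)
(U(-168) + 5177) + Q(-52) = ((-91 + 2*(-168) + 2*(-168)²) + 5177) + (-12272 + (-52)² + 14*(-52)) = ((-91 - 336 + 2*28224) + 5177) + (-12272 + 2704 - 728) = ((-91 - 336 + 56448) + 5177) - 10296 = (56021 + 5177) - 10296 = 61198 - 10296 = 50902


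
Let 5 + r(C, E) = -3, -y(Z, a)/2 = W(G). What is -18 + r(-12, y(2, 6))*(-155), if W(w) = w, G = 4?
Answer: 1222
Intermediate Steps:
y(Z, a) = -8 (y(Z, a) = -2*4 = -8)
r(C, E) = -8 (r(C, E) = -5 - 3 = -8)
-18 + r(-12, y(2, 6))*(-155) = -18 - 8*(-155) = -18 + 1240 = 1222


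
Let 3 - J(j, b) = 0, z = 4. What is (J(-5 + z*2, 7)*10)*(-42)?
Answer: -1260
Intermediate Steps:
J(j, b) = 3 (J(j, b) = 3 - 1*0 = 3 + 0 = 3)
(J(-5 + z*2, 7)*10)*(-42) = (3*10)*(-42) = 30*(-42) = -1260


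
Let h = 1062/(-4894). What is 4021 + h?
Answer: 9838856/2447 ≈ 4020.8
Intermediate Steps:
h = -531/2447 (h = 1062*(-1/4894) = -531/2447 ≈ -0.21700)
4021 + h = 4021 - 531/2447 = 9838856/2447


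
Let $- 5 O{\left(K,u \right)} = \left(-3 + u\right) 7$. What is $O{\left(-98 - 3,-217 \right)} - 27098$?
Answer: $-26790$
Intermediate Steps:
$O{\left(K,u \right)} = \frac{21}{5} - \frac{7 u}{5}$ ($O{\left(K,u \right)} = - \frac{\left(-3 + u\right) 7}{5} = - \frac{-21 + 7 u}{5} = \frac{21}{5} - \frac{7 u}{5}$)
$O{\left(-98 - 3,-217 \right)} - 27098 = \left(\frac{21}{5} - - \frac{1519}{5}\right) - 27098 = \left(\frac{21}{5} + \frac{1519}{5}\right) - 27098 = 308 - 27098 = -26790$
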